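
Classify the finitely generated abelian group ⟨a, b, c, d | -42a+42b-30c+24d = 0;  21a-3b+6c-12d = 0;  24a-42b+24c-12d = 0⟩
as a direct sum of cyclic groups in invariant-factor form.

Answer: M ≅ ℤ^1 ⊕ ℤ/3 ⊕ ℤ/6 ⊕ ℤ/18

Derivation:
rank_ℚ(R)=3; free=4−3=1
SNF(R) diag = [3, 6, 18] → torsion [3, 6, 18]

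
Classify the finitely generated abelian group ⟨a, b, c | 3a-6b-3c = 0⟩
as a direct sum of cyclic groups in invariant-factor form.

rank_ℚ(R)=1; free=3−1=2
SNF(R) diag = [3] → torsion [3]

Answer: M ≅ ℤ^2 ⊕ ℤ/3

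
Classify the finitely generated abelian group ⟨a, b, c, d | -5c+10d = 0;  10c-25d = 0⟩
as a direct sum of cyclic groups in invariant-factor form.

Answer: M ≅ ℤ^2 ⊕ ℤ/5 ⊕ ℤ/5

Derivation:
rank_ℚ(R)=2; free=4−2=2
SNF(R) diag = [5, 5] → torsion [5, 5]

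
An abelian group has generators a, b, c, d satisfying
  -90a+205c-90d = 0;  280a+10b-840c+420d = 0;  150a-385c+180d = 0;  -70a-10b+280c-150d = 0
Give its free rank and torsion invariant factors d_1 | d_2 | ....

rank_ℚ(R)=4; free=4−4=0
SNF(R) diag = [5, 10, 30, 90] → torsion [5, 10, 30, 90]

Answer: M ≅ ℤ/5 ⊕ ℤ/10 ⊕ ℤ/30 ⊕ ℤ/90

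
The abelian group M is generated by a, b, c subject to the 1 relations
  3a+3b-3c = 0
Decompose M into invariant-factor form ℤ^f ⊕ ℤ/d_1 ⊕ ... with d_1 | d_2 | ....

Answer: M ≅ ℤ^2 ⊕ ℤ/3

Derivation:
rank_ℚ(R)=1; free=3−1=2
SNF(R) diag = [3] → torsion [3]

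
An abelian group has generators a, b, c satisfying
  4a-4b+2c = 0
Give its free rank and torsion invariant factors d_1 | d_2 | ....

rank_ℚ(R)=1; free=3−1=2
SNF(R) diag = [2] → torsion [2]

Answer: M ≅ ℤ^2 ⊕ ℤ/2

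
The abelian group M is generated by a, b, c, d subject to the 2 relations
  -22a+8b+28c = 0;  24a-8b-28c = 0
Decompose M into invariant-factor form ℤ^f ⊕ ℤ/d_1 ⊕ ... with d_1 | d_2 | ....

Answer: M ≅ ℤ^2 ⊕ ℤ/2 ⊕ ℤ/4

Derivation:
rank_ℚ(R)=2; free=4−2=2
SNF(R) diag = [2, 4] → torsion [2, 4]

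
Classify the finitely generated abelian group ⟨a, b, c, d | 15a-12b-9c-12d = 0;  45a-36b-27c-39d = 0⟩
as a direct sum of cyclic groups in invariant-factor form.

rank_ℚ(R)=2; free=4−2=2
SNF(R) diag = [3, 3] → torsion [3, 3]

Answer: M ≅ ℤ^2 ⊕ ℤ/3 ⊕ ℤ/3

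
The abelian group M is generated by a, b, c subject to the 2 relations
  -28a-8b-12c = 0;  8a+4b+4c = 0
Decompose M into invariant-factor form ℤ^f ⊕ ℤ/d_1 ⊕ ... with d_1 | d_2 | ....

rank_ℚ(R)=2; free=3−2=1
SNF(R) diag = [4, 4] → torsion [4, 4]

Answer: M ≅ ℤ^1 ⊕ ℤ/4 ⊕ ℤ/4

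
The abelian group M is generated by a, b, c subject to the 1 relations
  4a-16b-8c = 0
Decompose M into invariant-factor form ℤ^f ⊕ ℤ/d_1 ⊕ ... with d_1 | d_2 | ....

Answer: M ≅ ℤ^2 ⊕ ℤ/4

Derivation:
rank_ℚ(R)=1; free=3−1=2
SNF(R) diag = [4] → torsion [4]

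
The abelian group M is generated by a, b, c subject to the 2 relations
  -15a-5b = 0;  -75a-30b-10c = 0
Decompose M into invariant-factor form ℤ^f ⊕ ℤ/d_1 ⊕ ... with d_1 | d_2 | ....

rank_ℚ(R)=2; free=3−2=1
SNF(R) diag = [5, 5] → torsion [5, 5]

Answer: M ≅ ℤ^1 ⊕ ℤ/5 ⊕ ℤ/5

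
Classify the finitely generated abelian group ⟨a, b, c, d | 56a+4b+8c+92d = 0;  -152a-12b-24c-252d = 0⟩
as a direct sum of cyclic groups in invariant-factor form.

rank_ℚ(R)=2; free=4−2=2
SNF(R) diag = [4, 8] → torsion [4, 8]

Answer: M ≅ ℤ^2 ⊕ ℤ/4 ⊕ ℤ/8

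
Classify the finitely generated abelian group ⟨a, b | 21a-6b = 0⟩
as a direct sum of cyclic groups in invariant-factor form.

rank_ℚ(R)=1; free=2−1=1
SNF(R) diag = [3] → torsion [3]

Answer: M ≅ ℤ^1 ⊕ ℤ/3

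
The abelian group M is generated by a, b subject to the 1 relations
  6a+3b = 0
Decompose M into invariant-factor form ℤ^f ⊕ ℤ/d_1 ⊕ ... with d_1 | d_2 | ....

rank_ℚ(R)=1; free=2−1=1
SNF(R) diag = [3] → torsion [3]

Answer: M ≅ ℤ^1 ⊕ ℤ/3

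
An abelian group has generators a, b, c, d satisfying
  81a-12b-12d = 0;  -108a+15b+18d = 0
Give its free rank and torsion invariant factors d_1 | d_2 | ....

Answer: M ≅ ℤ^2 ⊕ ℤ/3 ⊕ ℤ/3

Derivation:
rank_ℚ(R)=2; free=4−2=2
SNF(R) diag = [3, 3] → torsion [3, 3]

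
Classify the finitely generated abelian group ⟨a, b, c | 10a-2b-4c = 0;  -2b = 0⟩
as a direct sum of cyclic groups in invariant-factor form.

Answer: M ≅ ℤ^1 ⊕ ℤ/2 ⊕ ℤ/2

Derivation:
rank_ℚ(R)=2; free=3−2=1
SNF(R) diag = [2, 2] → torsion [2, 2]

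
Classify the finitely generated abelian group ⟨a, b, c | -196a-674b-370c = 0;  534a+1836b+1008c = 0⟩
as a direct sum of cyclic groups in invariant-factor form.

Answer: M ≅ ℤ^1 ⊕ ℤ/2 ⊕ ℤ/6

Derivation:
rank_ℚ(R)=2; free=3−2=1
SNF(R) diag = [2, 6] → torsion [2, 6]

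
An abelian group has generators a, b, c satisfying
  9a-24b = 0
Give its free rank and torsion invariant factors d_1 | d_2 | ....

rank_ℚ(R)=1; free=3−1=2
SNF(R) diag = [3] → torsion [3]

Answer: M ≅ ℤ^2 ⊕ ℤ/3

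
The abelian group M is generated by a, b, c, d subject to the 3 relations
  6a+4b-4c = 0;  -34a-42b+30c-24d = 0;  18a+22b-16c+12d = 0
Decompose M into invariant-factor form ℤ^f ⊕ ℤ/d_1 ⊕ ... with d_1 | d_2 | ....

Answer: M ≅ ℤ^1 ⊕ ℤ/2 ⊕ ℤ/2 ⊕ ℤ/6

Derivation:
rank_ℚ(R)=3; free=4−3=1
SNF(R) diag = [2, 2, 6] → torsion [2, 2, 6]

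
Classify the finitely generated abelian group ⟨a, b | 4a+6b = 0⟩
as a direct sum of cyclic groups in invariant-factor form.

rank_ℚ(R)=1; free=2−1=1
SNF(R) diag = [2] → torsion [2]

Answer: M ≅ ℤ^1 ⊕ ℤ/2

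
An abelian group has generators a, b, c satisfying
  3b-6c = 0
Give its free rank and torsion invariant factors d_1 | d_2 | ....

rank_ℚ(R)=1; free=3−1=2
SNF(R) diag = [3] → torsion [3]

Answer: M ≅ ℤ^2 ⊕ ℤ/3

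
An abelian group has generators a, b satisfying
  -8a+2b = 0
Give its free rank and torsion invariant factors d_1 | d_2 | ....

Answer: M ≅ ℤ^1 ⊕ ℤ/2

Derivation:
rank_ℚ(R)=1; free=2−1=1
SNF(R) diag = [2] → torsion [2]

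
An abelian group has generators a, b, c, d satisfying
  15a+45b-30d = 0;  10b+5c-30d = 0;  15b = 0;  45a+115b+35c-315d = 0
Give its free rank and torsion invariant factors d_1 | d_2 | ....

Answer: M ≅ ℤ/5 ⊕ ℤ/15 ⊕ ℤ/15 ⊕ ℤ/15

Derivation:
rank_ℚ(R)=4; free=4−4=0
SNF(R) diag = [5, 15, 15, 15] → torsion [5, 15, 15, 15]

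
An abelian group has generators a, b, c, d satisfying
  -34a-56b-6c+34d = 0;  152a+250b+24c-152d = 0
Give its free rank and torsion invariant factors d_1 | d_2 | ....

rank_ℚ(R)=2; free=4−2=2
SNF(R) diag = [2, 6] → torsion [2, 6]

Answer: M ≅ ℤ^2 ⊕ ℤ/2 ⊕ ℤ/6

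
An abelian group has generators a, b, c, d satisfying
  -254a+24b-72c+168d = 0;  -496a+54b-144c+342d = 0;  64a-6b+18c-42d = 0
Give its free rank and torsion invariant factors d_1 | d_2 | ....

rank_ℚ(R)=3; free=4−3=1
SNF(R) diag = [2, 6, 18] → torsion [2, 6, 18]

Answer: M ≅ ℤ^1 ⊕ ℤ/2 ⊕ ℤ/6 ⊕ ℤ/18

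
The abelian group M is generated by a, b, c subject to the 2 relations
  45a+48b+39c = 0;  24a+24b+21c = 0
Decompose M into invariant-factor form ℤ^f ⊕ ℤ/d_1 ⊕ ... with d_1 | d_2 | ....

Answer: M ≅ ℤ^1 ⊕ ℤ/3 ⊕ ℤ/3

Derivation:
rank_ℚ(R)=2; free=3−2=1
SNF(R) diag = [3, 3] → torsion [3, 3]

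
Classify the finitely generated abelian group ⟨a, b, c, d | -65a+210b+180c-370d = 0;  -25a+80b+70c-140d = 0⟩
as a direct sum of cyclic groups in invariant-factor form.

rank_ℚ(R)=2; free=4−2=2
SNF(R) diag = [5, 10] → torsion [5, 10]

Answer: M ≅ ℤ^2 ⊕ ℤ/5 ⊕ ℤ/10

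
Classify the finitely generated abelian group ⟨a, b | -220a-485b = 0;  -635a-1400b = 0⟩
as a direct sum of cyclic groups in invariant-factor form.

Answer: M ≅ ℤ/5 ⊕ ℤ/5

Derivation:
rank_ℚ(R)=2; free=2−2=0
SNF(R) diag = [5, 5] → torsion [5, 5]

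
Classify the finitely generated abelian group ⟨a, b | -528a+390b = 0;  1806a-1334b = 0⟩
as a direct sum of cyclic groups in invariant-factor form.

rank_ℚ(R)=2; free=2−2=0
SNF(R) diag = [2, 6] → torsion [2, 6]

Answer: M ≅ ℤ/2 ⊕ ℤ/6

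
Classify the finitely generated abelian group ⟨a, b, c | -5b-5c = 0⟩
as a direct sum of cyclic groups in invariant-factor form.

Answer: M ≅ ℤ^2 ⊕ ℤ/5

Derivation:
rank_ℚ(R)=1; free=3−1=2
SNF(R) diag = [5] → torsion [5]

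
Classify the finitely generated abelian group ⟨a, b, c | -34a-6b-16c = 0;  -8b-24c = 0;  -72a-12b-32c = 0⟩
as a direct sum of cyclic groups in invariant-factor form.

rank_ℚ(R)=3; free=3−3=0
SNF(R) diag = [2, 4, 8] → torsion [2, 4, 8]

Answer: M ≅ ℤ/2 ⊕ ℤ/4 ⊕ ℤ/8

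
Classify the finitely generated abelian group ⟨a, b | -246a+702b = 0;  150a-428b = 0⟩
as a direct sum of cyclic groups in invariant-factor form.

Answer: M ≅ ℤ/2 ⊕ ℤ/6

Derivation:
rank_ℚ(R)=2; free=2−2=0
SNF(R) diag = [2, 6] → torsion [2, 6]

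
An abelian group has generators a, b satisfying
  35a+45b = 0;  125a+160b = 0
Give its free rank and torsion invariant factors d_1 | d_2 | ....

Answer: M ≅ ℤ/5 ⊕ ℤ/5

Derivation:
rank_ℚ(R)=2; free=2−2=0
SNF(R) diag = [5, 5] → torsion [5, 5]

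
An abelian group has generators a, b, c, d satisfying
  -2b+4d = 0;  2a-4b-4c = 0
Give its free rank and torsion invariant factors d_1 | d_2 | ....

Answer: M ≅ ℤ^2 ⊕ ℤ/2 ⊕ ℤ/2

Derivation:
rank_ℚ(R)=2; free=4−2=2
SNF(R) diag = [2, 2] → torsion [2, 2]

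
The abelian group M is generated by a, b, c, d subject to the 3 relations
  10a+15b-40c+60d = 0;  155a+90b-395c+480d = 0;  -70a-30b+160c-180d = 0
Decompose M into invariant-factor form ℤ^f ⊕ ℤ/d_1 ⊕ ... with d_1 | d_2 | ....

rank_ℚ(R)=3; free=4−3=1
SNF(R) diag = [5, 15, 30] → torsion [5, 15, 30]

Answer: M ≅ ℤ^1 ⊕ ℤ/5 ⊕ ℤ/15 ⊕ ℤ/30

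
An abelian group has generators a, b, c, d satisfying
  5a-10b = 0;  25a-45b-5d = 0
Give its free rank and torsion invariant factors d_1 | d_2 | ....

rank_ℚ(R)=2; free=4−2=2
SNF(R) diag = [5, 5] → torsion [5, 5]

Answer: M ≅ ℤ^2 ⊕ ℤ/5 ⊕ ℤ/5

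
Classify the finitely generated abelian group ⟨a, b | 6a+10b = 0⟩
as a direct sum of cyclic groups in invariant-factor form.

rank_ℚ(R)=1; free=2−1=1
SNF(R) diag = [2] → torsion [2]

Answer: M ≅ ℤ^1 ⊕ ℤ/2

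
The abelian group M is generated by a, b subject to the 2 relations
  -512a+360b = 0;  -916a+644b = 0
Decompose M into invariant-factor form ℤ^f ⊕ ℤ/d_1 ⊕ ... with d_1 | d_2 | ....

rank_ℚ(R)=2; free=2−2=0
SNF(R) diag = [4, 8] → torsion [4, 8]

Answer: M ≅ ℤ/4 ⊕ ℤ/8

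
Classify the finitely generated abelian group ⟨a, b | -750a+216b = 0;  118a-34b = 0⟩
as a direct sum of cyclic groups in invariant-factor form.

Answer: M ≅ ℤ/2 ⊕ ℤ/6

Derivation:
rank_ℚ(R)=2; free=2−2=0
SNF(R) diag = [2, 6] → torsion [2, 6]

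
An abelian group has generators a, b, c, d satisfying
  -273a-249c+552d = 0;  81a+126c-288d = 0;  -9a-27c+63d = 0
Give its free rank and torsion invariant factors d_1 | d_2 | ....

Answer: M ≅ ℤ^1 ⊕ ℤ/3 ⊕ ℤ/9 ⊕ ℤ/9

Derivation:
rank_ℚ(R)=3; free=4−3=1
SNF(R) diag = [3, 9, 9] → torsion [3, 9, 9]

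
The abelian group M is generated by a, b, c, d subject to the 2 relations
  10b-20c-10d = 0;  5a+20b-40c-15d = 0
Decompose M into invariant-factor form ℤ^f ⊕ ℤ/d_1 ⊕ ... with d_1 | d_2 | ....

rank_ℚ(R)=2; free=4−2=2
SNF(R) diag = [5, 10] → torsion [5, 10]

Answer: M ≅ ℤ^2 ⊕ ℤ/5 ⊕ ℤ/10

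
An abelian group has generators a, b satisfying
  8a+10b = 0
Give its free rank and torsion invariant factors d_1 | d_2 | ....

rank_ℚ(R)=1; free=2−1=1
SNF(R) diag = [2] → torsion [2]

Answer: M ≅ ℤ^1 ⊕ ℤ/2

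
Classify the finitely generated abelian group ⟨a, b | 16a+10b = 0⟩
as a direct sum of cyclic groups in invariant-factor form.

rank_ℚ(R)=1; free=2−1=1
SNF(R) diag = [2] → torsion [2]

Answer: M ≅ ℤ^1 ⊕ ℤ/2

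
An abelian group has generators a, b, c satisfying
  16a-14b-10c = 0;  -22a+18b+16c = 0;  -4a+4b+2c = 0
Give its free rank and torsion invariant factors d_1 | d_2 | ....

Answer: M ≅ ℤ/2 ⊕ ℤ/2 ⊕ ℤ/2

Derivation:
rank_ℚ(R)=3; free=3−3=0
SNF(R) diag = [2, 2, 2] → torsion [2, 2, 2]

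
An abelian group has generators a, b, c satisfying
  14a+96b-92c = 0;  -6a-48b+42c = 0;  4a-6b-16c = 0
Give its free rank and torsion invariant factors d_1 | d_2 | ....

Answer: M ≅ ℤ/2 ⊕ ℤ/6 ⊕ ℤ/18

Derivation:
rank_ℚ(R)=3; free=3−3=0
SNF(R) diag = [2, 6, 18] → torsion [2, 6, 18]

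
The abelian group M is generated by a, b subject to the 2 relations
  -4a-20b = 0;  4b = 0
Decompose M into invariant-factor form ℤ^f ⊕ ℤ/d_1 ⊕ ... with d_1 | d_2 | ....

Answer: M ≅ ℤ/4 ⊕ ℤ/4

Derivation:
rank_ℚ(R)=2; free=2−2=0
SNF(R) diag = [4, 4] → torsion [4, 4]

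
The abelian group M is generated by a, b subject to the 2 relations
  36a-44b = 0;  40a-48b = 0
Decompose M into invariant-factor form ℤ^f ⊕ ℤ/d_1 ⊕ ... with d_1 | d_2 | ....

Answer: M ≅ ℤ/4 ⊕ ℤ/8

Derivation:
rank_ℚ(R)=2; free=2−2=0
SNF(R) diag = [4, 8] → torsion [4, 8]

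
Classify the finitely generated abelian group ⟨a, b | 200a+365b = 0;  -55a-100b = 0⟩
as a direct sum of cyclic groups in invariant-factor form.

Answer: M ≅ ℤ/5 ⊕ ℤ/15

Derivation:
rank_ℚ(R)=2; free=2−2=0
SNF(R) diag = [5, 15] → torsion [5, 15]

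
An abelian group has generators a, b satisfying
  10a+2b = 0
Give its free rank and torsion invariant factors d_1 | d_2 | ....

rank_ℚ(R)=1; free=2−1=1
SNF(R) diag = [2] → torsion [2]

Answer: M ≅ ℤ^1 ⊕ ℤ/2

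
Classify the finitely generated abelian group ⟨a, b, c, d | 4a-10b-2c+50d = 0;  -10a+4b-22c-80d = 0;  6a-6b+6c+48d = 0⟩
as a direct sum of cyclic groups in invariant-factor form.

Answer: M ≅ ℤ^1 ⊕ ℤ/2 ⊕ ℤ/6 ⊕ ℤ/18

Derivation:
rank_ℚ(R)=3; free=4−3=1
SNF(R) diag = [2, 6, 18] → torsion [2, 6, 18]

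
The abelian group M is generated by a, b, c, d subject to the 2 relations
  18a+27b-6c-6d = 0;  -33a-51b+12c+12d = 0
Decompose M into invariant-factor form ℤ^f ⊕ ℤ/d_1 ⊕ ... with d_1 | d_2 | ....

rank_ℚ(R)=2; free=4−2=2
SNF(R) diag = [3, 3] → torsion [3, 3]

Answer: M ≅ ℤ^2 ⊕ ℤ/3 ⊕ ℤ/3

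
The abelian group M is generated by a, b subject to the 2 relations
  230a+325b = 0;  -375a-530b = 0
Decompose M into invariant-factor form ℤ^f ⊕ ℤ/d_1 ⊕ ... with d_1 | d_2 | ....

Answer: M ≅ ℤ/5 ⊕ ℤ/5

Derivation:
rank_ℚ(R)=2; free=2−2=0
SNF(R) diag = [5, 5] → torsion [5, 5]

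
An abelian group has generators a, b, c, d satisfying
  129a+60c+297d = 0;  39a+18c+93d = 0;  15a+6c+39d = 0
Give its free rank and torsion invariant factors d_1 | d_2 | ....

rank_ℚ(R)=3; free=4−3=1
SNF(R) diag = [3, 6, 18] → torsion [3, 6, 18]

Answer: M ≅ ℤ^1 ⊕ ℤ/3 ⊕ ℤ/6 ⊕ ℤ/18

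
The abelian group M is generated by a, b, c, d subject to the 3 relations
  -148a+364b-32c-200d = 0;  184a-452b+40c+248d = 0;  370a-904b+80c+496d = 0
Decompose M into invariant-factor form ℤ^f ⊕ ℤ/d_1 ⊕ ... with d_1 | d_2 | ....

Answer: M ≅ ℤ^1 ⊕ ℤ/2 ⊕ ℤ/4 ⊕ ℤ/8

Derivation:
rank_ℚ(R)=3; free=4−3=1
SNF(R) diag = [2, 4, 8] → torsion [2, 4, 8]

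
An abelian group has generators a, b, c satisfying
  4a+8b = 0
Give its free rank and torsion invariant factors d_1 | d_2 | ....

rank_ℚ(R)=1; free=3−1=2
SNF(R) diag = [4] → torsion [4]

Answer: M ≅ ℤ^2 ⊕ ℤ/4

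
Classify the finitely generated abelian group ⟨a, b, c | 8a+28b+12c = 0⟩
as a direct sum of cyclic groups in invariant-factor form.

rank_ℚ(R)=1; free=3−1=2
SNF(R) diag = [4] → torsion [4]

Answer: M ≅ ℤ^2 ⊕ ℤ/4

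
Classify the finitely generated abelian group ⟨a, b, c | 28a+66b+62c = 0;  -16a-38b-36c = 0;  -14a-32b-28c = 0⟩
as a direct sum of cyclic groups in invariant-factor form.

rank_ℚ(R)=3; free=3−3=0
SNF(R) diag = [2, 2, 2] → torsion [2, 2, 2]

Answer: M ≅ ℤ/2 ⊕ ℤ/2 ⊕ ℤ/2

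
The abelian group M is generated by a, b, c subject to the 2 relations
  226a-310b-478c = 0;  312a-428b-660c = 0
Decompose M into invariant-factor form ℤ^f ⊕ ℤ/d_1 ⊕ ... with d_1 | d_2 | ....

Answer: M ≅ ℤ^1 ⊕ ℤ/2 ⊕ ℤ/4

Derivation:
rank_ℚ(R)=2; free=3−2=1
SNF(R) diag = [2, 4] → torsion [2, 4]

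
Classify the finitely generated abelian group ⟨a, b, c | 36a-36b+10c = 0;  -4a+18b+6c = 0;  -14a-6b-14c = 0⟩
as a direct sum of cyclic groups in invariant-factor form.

rank_ℚ(R)=3; free=3−3=0
SNF(R) diag = [2, 2, 6] → torsion [2, 2, 6]

Answer: M ≅ ℤ/2 ⊕ ℤ/2 ⊕ ℤ/6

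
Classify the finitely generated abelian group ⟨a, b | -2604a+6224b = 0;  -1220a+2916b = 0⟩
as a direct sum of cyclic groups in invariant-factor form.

Answer: M ≅ ℤ/4 ⊕ ℤ/4

Derivation:
rank_ℚ(R)=2; free=2−2=0
SNF(R) diag = [4, 4] → torsion [4, 4]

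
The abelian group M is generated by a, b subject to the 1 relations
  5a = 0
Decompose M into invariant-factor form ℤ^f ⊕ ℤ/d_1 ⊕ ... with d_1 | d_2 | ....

Answer: M ≅ ℤ^1 ⊕ ℤ/5

Derivation:
rank_ℚ(R)=1; free=2−1=1
SNF(R) diag = [5] → torsion [5]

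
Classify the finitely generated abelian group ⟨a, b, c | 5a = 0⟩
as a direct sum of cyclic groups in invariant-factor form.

Answer: M ≅ ℤ^2 ⊕ ℤ/5

Derivation:
rank_ℚ(R)=1; free=3−1=2
SNF(R) diag = [5] → torsion [5]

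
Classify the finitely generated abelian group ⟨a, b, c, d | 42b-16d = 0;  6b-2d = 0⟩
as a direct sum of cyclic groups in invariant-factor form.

Answer: M ≅ ℤ^2 ⊕ ℤ/2 ⊕ ℤ/6

Derivation:
rank_ℚ(R)=2; free=4−2=2
SNF(R) diag = [2, 6] → torsion [2, 6]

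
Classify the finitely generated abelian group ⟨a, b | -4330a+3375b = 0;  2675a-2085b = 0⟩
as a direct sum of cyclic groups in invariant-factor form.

rank_ℚ(R)=2; free=2−2=0
SNF(R) diag = [5, 15] → torsion [5, 15]

Answer: M ≅ ℤ/5 ⊕ ℤ/15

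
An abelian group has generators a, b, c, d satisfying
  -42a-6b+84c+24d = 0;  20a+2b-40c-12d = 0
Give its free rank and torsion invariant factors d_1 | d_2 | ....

rank_ℚ(R)=2; free=4−2=2
SNF(R) diag = [2, 6] → torsion [2, 6]

Answer: M ≅ ℤ^2 ⊕ ℤ/2 ⊕ ℤ/6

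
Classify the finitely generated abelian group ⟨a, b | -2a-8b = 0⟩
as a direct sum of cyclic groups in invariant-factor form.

Answer: M ≅ ℤ^1 ⊕ ℤ/2

Derivation:
rank_ℚ(R)=1; free=2−1=1
SNF(R) diag = [2] → torsion [2]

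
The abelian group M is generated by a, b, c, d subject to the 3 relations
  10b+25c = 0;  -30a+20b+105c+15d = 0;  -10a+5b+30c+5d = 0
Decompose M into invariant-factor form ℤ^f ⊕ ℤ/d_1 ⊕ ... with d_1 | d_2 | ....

rank_ℚ(R)=3; free=4−3=1
SNF(R) diag = [5, 5, 5] → torsion [5, 5, 5]

Answer: M ≅ ℤ^1 ⊕ ℤ/5 ⊕ ℤ/5 ⊕ ℤ/5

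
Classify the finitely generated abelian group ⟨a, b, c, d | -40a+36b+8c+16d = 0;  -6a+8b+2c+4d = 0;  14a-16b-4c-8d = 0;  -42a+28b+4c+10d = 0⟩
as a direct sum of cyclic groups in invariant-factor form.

rank_ℚ(R)=4; free=4−4=0
SNF(R) diag = [2, 2, 2, 4] → torsion [2, 2, 2, 4]

Answer: M ≅ ℤ/2 ⊕ ℤ/2 ⊕ ℤ/2 ⊕ ℤ/4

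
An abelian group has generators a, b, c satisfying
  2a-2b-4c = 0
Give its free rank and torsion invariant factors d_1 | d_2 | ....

rank_ℚ(R)=1; free=3−1=2
SNF(R) diag = [2] → torsion [2]

Answer: M ≅ ℤ^2 ⊕ ℤ/2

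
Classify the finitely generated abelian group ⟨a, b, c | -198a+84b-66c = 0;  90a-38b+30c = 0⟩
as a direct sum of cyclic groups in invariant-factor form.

Answer: M ≅ ℤ^1 ⊕ ℤ/2 ⊕ ℤ/6

Derivation:
rank_ℚ(R)=2; free=3−2=1
SNF(R) diag = [2, 6] → torsion [2, 6]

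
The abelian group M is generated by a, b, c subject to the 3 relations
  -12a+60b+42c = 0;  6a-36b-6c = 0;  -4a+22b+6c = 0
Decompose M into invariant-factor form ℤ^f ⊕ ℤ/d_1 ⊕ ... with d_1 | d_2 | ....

rank_ℚ(R)=3; free=3−3=0
SNF(R) diag = [2, 6, 18] → torsion [2, 6, 18]

Answer: M ≅ ℤ/2 ⊕ ℤ/6 ⊕ ℤ/18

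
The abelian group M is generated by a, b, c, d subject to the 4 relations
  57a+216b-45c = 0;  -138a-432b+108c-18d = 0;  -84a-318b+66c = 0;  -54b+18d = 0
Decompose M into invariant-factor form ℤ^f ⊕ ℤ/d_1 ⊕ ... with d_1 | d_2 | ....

Answer: M ≅ ℤ/3 ⊕ ℤ/6 ⊕ ℤ/18 ⊕ ℤ/36

Derivation:
rank_ℚ(R)=4; free=4−4=0
SNF(R) diag = [3, 6, 18, 36] → torsion [3, 6, 18, 36]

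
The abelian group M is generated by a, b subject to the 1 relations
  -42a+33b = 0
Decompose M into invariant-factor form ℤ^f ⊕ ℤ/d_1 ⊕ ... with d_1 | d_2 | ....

rank_ℚ(R)=1; free=2−1=1
SNF(R) diag = [3] → torsion [3]

Answer: M ≅ ℤ^1 ⊕ ℤ/3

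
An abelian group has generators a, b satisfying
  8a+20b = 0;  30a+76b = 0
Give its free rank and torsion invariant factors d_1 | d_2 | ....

Answer: M ≅ ℤ/2 ⊕ ℤ/4

Derivation:
rank_ℚ(R)=2; free=2−2=0
SNF(R) diag = [2, 4] → torsion [2, 4]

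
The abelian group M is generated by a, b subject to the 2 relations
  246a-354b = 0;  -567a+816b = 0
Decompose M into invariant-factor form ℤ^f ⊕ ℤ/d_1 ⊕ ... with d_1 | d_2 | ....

rank_ℚ(R)=2; free=2−2=0
SNF(R) diag = [3, 6] → torsion [3, 6]

Answer: M ≅ ℤ/3 ⊕ ℤ/6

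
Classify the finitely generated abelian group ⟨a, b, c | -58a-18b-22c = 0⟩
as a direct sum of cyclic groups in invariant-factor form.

rank_ℚ(R)=1; free=3−1=2
SNF(R) diag = [2] → torsion [2]

Answer: M ≅ ℤ^2 ⊕ ℤ/2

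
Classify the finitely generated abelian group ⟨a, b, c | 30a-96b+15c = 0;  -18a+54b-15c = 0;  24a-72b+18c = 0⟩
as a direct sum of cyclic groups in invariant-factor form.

Answer: M ≅ ℤ/3 ⊕ ℤ/6 ⊕ ℤ/12

Derivation:
rank_ℚ(R)=3; free=3−3=0
SNF(R) diag = [3, 6, 12] → torsion [3, 6, 12]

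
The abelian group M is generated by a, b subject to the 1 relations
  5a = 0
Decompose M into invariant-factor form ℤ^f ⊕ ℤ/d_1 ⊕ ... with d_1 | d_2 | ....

Answer: M ≅ ℤ^1 ⊕ ℤ/5

Derivation:
rank_ℚ(R)=1; free=2−1=1
SNF(R) diag = [5] → torsion [5]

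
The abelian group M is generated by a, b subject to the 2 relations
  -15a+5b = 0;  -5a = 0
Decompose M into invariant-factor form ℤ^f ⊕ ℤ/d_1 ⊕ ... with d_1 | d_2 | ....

Answer: M ≅ ℤ/5 ⊕ ℤ/5

Derivation:
rank_ℚ(R)=2; free=2−2=0
SNF(R) diag = [5, 5] → torsion [5, 5]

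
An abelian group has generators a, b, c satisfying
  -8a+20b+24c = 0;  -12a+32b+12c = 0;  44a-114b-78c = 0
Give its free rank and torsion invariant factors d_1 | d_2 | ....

Answer: M ≅ ℤ/2 ⊕ ℤ/4 ⊕ ℤ/12

Derivation:
rank_ℚ(R)=3; free=3−3=0
SNF(R) diag = [2, 4, 12] → torsion [2, 4, 12]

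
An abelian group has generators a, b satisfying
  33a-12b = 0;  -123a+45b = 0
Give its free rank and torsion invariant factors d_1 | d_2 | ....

rank_ℚ(R)=2; free=2−2=0
SNF(R) diag = [3, 3] → torsion [3, 3]

Answer: M ≅ ℤ/3 ⊕ ℤ/3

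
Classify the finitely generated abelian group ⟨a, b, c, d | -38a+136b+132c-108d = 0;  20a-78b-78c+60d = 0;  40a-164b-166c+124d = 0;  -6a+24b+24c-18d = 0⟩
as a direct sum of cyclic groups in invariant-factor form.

rank_ℚ(R)=4; free=4−4=0
SNF(R) diag = [2, 2, 2, 6] → torsion [2, 2, 2, 6]

Answer: M ≅ ℤ/2 ⊕ ℤ/2 ⊕ ℤ/2 ⊕ ℤ/6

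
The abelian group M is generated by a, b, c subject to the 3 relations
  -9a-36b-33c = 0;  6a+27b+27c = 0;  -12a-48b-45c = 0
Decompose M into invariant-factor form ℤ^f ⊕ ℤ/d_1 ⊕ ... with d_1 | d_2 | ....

rank_ℚ(R)=3; free=3−3=0
SNF(R) diag = [3, 3, 3] → torsion [3, 3, 3]

Answer: M ≅ ℤ/3 ⊕ ℤ/3 ⊕ ℤ/3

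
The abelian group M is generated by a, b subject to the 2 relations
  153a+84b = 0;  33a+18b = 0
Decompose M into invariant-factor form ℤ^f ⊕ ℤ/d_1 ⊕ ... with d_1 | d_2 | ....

rank_ℚ(R)=2; free=2−2=0
SNF(R) diag = [3, 6] → torsion [3, 6]

Answer: M ≅ ℤ/3 ⊕ ℤ/6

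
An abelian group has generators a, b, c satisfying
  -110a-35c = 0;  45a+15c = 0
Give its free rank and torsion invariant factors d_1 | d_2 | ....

Answer: M ≅ ℤ^1 ⊕ ℤ/5 ⊕ ℤ/15

Derivation:
rank_ℚ(R)=2; free=3−2=1
SNF(R) diag = [5, 15] → torsion [5, 15]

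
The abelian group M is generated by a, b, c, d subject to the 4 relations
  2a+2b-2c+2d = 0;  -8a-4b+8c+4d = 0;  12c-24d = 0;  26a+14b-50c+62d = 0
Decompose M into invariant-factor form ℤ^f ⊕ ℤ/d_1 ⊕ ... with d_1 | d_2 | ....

rank_ℚ(R)=4; free=4−4=0
SNF(R) diag = [2, 4, 12, 24] → torsion [2, 4, 12, 24]

Answer: M ≅ ℤ/2 ⊕ ℤ/4 ⊕ ℤ/12 ⊕ ℤ/24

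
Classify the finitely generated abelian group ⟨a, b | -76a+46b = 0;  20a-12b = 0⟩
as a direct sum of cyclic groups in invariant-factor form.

Answer: M ≅ ℤ/2 ⊕ ℤ/4

Derivation:
rank_ℚ(R)=2; free=2−2=0
SNF(R) diag = [2, 4] → torsion [2, 4]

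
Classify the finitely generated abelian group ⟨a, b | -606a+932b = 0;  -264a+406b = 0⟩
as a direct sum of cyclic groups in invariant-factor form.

rank_ℚ(R)=2; free=2−2=0
SNF(R) diag = [2, 6] → torsion [2, 6]

Answer: M ≅ ℤ/2 ⊕ ℤ/6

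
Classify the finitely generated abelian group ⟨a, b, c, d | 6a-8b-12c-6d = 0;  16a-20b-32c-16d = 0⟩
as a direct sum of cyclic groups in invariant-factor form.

Answer: M ≅ ℤ^2 ⊕ ℤ/2 ⊕ ℤ/4

Derivation:
rank_ℚ(R)=2; free=4−2=2
SNF(R) diag = [2, 4] → torsion [2, 4]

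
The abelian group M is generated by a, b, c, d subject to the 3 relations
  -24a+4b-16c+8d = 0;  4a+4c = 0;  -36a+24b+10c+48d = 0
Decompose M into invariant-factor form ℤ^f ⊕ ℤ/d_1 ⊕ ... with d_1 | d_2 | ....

rank_ℚ(R)=3; free=4−3=1
SNF(R) diag = [2, 4, 4] → torsion [2, 4, 4]

Answer: M ≅ ℤ^1 ⊕ ℤ/2 ⊕ ℤ/4 ⊕ ℤ/4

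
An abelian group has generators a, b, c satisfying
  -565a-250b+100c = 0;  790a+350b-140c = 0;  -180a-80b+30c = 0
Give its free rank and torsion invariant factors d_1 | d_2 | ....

Answer: M ≅ ℤ/5 ⊕ ℤ/10 ⊕ ℤ/10

Derivation:
rank_ℚ(R)=3; free=3−3=0
SNF(R) diag = [5, 10, 10] → torsion [5, 10, 10]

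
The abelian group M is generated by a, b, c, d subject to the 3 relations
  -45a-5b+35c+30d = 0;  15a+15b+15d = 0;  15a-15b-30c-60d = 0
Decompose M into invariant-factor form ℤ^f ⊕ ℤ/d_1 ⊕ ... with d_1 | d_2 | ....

rank_ℚ(R)=3; free=4−3=1
SNF(R) diag = [5, 15, 15] → torsion [5, 15, 15]

Answer: M ≅ ℤ^1 ⊕ ℤ/5 ⊕ ℤ/15 ⊕ ℤ/15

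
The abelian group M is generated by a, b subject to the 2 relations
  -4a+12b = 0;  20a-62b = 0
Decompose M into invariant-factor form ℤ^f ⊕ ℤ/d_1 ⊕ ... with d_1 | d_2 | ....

Answer: M ≅ ℤ/2 ⊕ ℤ/4

Derivation:
rank_ℚ(R)=2; free=2−2=0
SNF(R) diag = [2, 4] → torsion [2, 4]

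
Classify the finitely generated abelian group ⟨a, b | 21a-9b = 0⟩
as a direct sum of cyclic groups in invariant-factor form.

rank_ℚ(R)=1; free=2−1=1
SNF(R) diag = [3] → torsion [3]

Answer: M ≅ ℤ^1 ⊕ ℤ/3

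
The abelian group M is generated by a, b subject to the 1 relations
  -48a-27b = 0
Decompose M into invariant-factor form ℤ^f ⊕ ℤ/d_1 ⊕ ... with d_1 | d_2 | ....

Answer: M ≅ ℤ^1 ⊕ ℤ/3

Derivation:
rank_ℚ(R)=1; free=2−1=1
SNF(R) diag = [3] → torsion [3]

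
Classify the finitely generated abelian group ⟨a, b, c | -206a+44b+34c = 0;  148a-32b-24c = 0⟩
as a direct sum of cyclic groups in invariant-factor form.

rank_ℚ(R)=2; free=3−2=1
SNF(R) diag = [2, 4] → torsion [2, 4]

Answer: M ≅ ℤ^1 ⊕ ℤ/2 ⊕ ℤ/4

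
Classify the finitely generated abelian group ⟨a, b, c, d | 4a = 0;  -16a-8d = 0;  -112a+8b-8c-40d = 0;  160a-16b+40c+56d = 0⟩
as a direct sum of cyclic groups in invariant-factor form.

rank_ℚ(R)=4; free=4−4=0
SNF(R) diag = [4, 8, 8, 24] → torsion [4, 8, 8, 24]

Answer: M ≅ ℤ/4 ⊕ ℤ/8 ⊕ ℤ/8 ⊕ ℤ/24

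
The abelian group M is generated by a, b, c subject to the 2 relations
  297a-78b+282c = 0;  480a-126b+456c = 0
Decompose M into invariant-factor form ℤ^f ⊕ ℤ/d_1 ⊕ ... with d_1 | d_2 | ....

rank_ℚ(R)=2; free=3−2=1
SNF(R) diag = [3, 6] → torsion [3, 6]

Answer: M ≅ ℤ^1 ⊕ ℤ/3 ⊕ ℤ/6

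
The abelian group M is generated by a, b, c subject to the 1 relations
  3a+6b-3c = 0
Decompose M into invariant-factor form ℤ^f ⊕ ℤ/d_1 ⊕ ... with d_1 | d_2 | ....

rank_ℚ(R)=1; free=3−1=2
SNF(R) diag = [3] → torsion [3]

Answer: M ≅ ℤ^2 ⊕ ℤ/3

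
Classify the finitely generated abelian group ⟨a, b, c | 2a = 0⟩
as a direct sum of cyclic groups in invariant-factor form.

rank_ℚ(R)=1; free=3−1=2
SNF(R) diag = [2] → torsion [2]

Answer: M ≅ ℤ^2 ⊕ ℤ/2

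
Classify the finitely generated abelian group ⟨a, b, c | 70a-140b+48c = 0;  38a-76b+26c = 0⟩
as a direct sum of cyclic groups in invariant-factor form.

Answer: M ≅ ℤ^1 ⊕ ℤ/2 ⊕ ℤ/2

Derivation:
rank_ℚ(R)=2; free=3−2=1
SNF(R) diag = [2, 2] → torsion [2, 2]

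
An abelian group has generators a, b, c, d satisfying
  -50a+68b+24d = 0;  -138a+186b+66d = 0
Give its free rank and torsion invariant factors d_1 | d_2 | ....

Answer: M ≅ ℤ^2 ⊕ ℤ/2 ⊕ ℤ/6

Derivation:
rank_ℚ(R)=2; free=4−2=2
SNF(R) diag = [2, 6] → torsion [2, 6]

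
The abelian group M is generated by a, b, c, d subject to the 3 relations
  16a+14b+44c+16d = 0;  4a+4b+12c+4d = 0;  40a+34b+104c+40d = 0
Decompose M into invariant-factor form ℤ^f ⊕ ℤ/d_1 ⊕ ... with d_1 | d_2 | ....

rank_ℚ(R)=3; free=4−3=1
SNF(R) diag = [2, 4, 4] → torsion [2, 4, 4]

Answer: M ≅ ℤ^1 ⊕ ℤ/2 ⊕ ℤ/4 ⊕ ℤ/4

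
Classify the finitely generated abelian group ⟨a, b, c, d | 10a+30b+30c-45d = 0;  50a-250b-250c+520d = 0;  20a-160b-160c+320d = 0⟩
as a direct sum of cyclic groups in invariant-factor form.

rank_ℚ(R)=3; free=4−3=1
SNF(R) diag = [5, 10, 20] → torsion [5, 10, 20]

Answer: M ≅ ℤ^1 ⊕ ℤ/5 ⊕ ℤ/10 ⊕ ℤ/20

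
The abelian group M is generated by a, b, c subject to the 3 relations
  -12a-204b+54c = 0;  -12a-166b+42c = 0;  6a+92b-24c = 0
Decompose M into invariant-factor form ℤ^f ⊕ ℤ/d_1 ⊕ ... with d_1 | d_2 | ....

Answer: M ≅ ℤ/2 ⊕ ℤ/6 ⊕ ℤ/6

Derivation:
rank_ℚ(R)=3; free=3−3=0
SNF(R) diag = [2, 6, 6] → torsion [2, 6, 6]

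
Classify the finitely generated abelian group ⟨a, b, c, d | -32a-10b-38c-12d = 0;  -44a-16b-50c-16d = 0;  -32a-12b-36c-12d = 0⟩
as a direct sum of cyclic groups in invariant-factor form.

rank_ℚ(R)=3; free=4−3=1
SNF(R) diag = [2, 2, 4] → torsion [2, 2, 4]

Answer: M ≅ ℤ^1 ⊕ ℤ/2 ⊕ ℤ/2 ⊕ ℤ/4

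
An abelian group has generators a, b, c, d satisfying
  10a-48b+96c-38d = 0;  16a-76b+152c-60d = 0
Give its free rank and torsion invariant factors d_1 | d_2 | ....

rank_ℚ(R)=2; free=4−2=2
SNF(R) diag = [2, 4] → torsion [2, 4]

Answer: M ≅ ℤ^2 ⊕ ℤ/2 ⊕ ℤ/4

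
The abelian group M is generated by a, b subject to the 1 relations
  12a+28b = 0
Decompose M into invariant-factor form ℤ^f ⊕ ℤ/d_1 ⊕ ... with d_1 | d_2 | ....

rank_ℚ(R)=1; free=2−1=1
SNF(R) diag = [4] → torsion [4]

Answer: M ≅ ℤ^1 ⊕ ℤ/4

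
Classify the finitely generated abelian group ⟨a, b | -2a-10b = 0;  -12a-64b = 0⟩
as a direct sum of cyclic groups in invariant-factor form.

Answer: M ≅ ℤ/2 ⊕ ℤ/4

Derivation:
rank_ℚ(R)=2; free=2−2=0
SNF(R) diag = [2, 4] → torsion [2, 4]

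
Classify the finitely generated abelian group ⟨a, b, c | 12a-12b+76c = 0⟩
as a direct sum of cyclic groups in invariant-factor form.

rank_ℚ(R)=1; free=3−1=2
SNF(R) diag = [4] → torsion [4]

Answer: M ≅ ℤ^2 ⊕ ℤ/4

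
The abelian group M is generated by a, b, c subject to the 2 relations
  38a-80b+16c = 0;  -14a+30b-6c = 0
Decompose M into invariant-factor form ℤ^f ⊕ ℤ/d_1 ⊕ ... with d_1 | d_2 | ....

rank_ℚ(R)=2; free=3−2=1
SNF(R) diag = [2, 2] → torsion [2, 2]

Answer: M ≅ ℤ^1 ⊕ ℤ/2 ⊕ ℤ/2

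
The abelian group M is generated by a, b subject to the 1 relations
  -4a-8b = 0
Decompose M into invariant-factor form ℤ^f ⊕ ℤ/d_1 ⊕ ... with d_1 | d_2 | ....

rank_ℚ(R)=1; free=2−1=1
SNF(R) diag = [4] → torsion [4]

Answer: M ≅ ℤ^1 ⊕ ℤ/4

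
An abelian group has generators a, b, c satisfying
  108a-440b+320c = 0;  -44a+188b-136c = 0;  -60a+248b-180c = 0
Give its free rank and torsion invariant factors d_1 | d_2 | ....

Answer: M ≅ ℤ/4 ⊕ ℤ/4 ⊕ ℤ/4

Derivation:
rank_ℚ(R)=3; free=3−3=0
SNF(R) diag = [4, 4, 4] → torsion [4, 4, 4]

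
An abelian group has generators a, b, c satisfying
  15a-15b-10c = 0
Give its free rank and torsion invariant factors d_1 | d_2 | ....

Answer: M ≅ ℤ^2 ⊕ ℤ/5

Derivation:
rank_ℚ(R)=1; free=3−1=2
SNF(R) diag = [5] → torsion [5]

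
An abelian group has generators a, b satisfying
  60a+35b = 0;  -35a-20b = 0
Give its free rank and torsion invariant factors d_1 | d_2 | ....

rank_ℚ(R)=2; free=2−2=0
SNF(R) diag = [5, 5] → torsion [5, 5]

Answer: M ≅ ℤ/5 ⊕ ℤ/5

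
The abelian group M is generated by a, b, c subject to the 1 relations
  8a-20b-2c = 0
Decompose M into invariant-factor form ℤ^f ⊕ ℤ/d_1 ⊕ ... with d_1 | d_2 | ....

Answer: M ≅ ℤ^2 ⊕ ℤ/2

Derivation:
rank_ℚ(R)=1; free=3−1=2
SNF(R) diag = [2] → torsion [2]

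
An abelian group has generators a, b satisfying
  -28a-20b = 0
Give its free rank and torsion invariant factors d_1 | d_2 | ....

rank_ℚ(R)=1; free=2−1=1
SNF(R) diag = [4] → torsion [4]

Answer: M ≅ ℤ^1 ⊕ ℤ/4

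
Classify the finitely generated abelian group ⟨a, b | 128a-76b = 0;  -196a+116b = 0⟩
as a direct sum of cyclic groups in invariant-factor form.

Answer: M ≅ ℤ/4 ⊕ ℤ/12

Derivation:
rank_ℚ(R)=2; free=2−2=0
SNF(R) diag = [4, 12] → torsion [4, 12]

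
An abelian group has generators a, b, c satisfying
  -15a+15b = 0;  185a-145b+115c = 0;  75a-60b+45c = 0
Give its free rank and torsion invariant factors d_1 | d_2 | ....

rank_ℚ(R)=3; free=3−3=0
SNF(R) diag = [5, 15, 15] → torsion [5, 15, 15]

Answer: M ≅ ℤ/5 ⊕ ℤ/15 ⊕ ℤ/15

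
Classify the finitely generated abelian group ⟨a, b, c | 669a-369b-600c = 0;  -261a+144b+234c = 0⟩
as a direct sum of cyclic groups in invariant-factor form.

Answer: M ≅ ℤ^1 ⊕ ℤ/3 ⊕ ℤ/9

Derivation:
rank_ℚ(R)=2; free=3−2=1
SNF(R) diag = [3, 9] → torsion [3, 9]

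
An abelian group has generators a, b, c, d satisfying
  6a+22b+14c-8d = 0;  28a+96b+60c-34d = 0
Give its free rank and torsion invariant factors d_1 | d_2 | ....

rank_ℚ(R)=2; free=4−2=2
SNF(R) diag = [2, 2] → torsion [2, 2]

Answer: M ≅ ℤ^2 ⊕ ℤ/2 ⊕ ℤ/2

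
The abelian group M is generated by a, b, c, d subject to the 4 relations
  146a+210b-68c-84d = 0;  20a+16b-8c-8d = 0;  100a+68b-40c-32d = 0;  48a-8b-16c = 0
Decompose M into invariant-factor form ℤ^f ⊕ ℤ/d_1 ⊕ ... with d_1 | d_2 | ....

Answer: M ≅ ℤ/2 ⊕ ℤ/4 ⊕ ℤ/8 ⊕ ℤ/16

Derivation:
rank_ℚ(R)=4; free=4−4=0
SNF(R) diag = [2, 4, 8, 16] → torsion [2, 4, 8, 16]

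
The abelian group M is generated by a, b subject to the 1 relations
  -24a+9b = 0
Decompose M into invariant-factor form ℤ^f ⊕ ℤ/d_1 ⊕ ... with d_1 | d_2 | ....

rank_ℚ(R)=1; free=2−1=1
SNF(R) diag = [3] → torsion [3]

Answer: M ≅ ℤ^1 ⊕ ℤ/3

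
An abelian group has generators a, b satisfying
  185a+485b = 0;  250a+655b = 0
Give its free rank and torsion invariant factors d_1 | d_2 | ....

Answer: M ≅ ℤ/5 ⊕ ℤ/15

Derivation:
rank_ℚ(R)=2; free=2−2=0
SNF(R) diag = [5, 15] → torsion [5, 15]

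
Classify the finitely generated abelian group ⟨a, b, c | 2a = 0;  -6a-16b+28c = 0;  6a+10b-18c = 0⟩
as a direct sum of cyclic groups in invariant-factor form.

rank_ℚ(R)=3; free=3−3=0
SNF(R) diag = [2, 2, 4] → torsion [2, 2, 4]

Answer: M ≅ ℤ/2 ⊕ ℤ/2 ⊕ ℤ/4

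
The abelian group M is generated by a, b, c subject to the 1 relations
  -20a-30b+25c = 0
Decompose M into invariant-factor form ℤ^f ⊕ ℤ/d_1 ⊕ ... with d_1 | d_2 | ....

rank_ℚ(R)=1; free=3−1=2
SNF(R) diag = [5] → torsion [5]

Answer: M ≅ ℤ^2 ⊕ ℤ/5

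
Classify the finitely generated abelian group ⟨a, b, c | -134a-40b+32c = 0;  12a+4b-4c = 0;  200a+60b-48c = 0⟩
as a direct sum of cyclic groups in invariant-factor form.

rank_ℚ(R)=3; free=3−3=0
SNF(R) diag = [2, 4, 4] → torsion [2, 4, 4]

Answer: M ≅ ℤ/2 ⊕ ℤ/4 ⊕ ℤ/4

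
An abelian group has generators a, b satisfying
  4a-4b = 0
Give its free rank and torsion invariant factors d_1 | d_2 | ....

rank_ℚ(R)=1; free=2−1=1
SNF(R) diag = [4] → torsion [4]

Answer: M ≅ ℤ^1 ⊕ ℤ/4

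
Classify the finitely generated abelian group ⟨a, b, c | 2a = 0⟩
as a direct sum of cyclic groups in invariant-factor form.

Answer: M ≅ ℤ^2 ⊕ ℤ/2

Derivation:
rank_ℚ(R)=1; free=3−1=2
SNF(R) diag = [2] → torsion [2]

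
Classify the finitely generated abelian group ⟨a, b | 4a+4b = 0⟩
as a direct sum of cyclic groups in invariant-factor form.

Answer: M ≅ ℤ^1 ⊕ ℤ/4

Derivation:
rank_ℚ(R)=1; free=2−1=1
SNF(R) diag = [4] → torsion [4]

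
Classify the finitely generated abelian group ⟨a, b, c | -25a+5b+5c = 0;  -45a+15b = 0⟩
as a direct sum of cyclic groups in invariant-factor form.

Answer: M ≅ ℤ^1 ⊕ ℤ/5 ⊕ ℤ/15

Derivation:
rank_ℚ(R)=2; free=3−2=1
SNF(R) diag = [5, 15] → torsion [5, 15]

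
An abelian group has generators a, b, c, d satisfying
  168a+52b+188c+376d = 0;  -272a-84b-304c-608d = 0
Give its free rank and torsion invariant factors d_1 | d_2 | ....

rank_ℚ(R)=2; free=4−2=2
SNF(R) diag = [4, 4] → torsion [4, 4]

Answer: M ≅ ℤ^2 ⊕ ℤ/4 ⊕ ℤ/4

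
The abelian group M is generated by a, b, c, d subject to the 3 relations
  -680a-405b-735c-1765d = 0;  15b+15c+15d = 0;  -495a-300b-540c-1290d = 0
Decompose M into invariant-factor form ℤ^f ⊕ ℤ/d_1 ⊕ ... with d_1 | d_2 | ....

rank_ℚ(R)=3; free=4−3=1
SNF(R) diag = [5, 15, 30] → torsion [5, 15, 30]

Answer: M ≅ ℤ^1 ⊕ ℤ/5 ⊕ ℤ/15 ⊕ ℤ/30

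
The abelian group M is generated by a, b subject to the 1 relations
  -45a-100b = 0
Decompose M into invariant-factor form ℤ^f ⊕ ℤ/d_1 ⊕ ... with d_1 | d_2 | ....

Answer: M ≅ ℤ^1 ⊕ ℤ/5

Derivation:
rank_ℚ(R)=1; free=2−1=1
SNF(R) diag = [5] → torsion [5]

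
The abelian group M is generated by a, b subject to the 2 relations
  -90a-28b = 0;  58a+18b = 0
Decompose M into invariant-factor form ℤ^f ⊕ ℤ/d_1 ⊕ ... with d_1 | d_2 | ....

rank_ℚ(R)=2; free=2−2=0
SNF(R) diag = [2, 2] → torsion [2, 2]

Answer: M ≅ ℤ/2 ⊕ ℤ/2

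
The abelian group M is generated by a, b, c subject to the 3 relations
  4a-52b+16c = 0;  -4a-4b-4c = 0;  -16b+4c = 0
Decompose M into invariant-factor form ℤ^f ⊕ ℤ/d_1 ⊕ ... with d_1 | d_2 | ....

rank_ℚ(R)=3; free=3−3=0
SNF(R) diag = [4, 4, 8] → torsion [4, 4, 8]

Answer: M ≅ ℤ/4 ⊕ ℤ/4 ⊕ ℤ/8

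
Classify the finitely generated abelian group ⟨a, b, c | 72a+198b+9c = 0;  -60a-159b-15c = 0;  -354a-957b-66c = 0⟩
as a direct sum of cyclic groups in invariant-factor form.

rank_ℚ(R)=3; free=3−3=0
SNF(R) diag = [3, 9, 18] → torsion [3, 9, 18]

Answer: M ≅ ℤ/3 ⊕ ℤ/9 ⊕ ℤ/18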